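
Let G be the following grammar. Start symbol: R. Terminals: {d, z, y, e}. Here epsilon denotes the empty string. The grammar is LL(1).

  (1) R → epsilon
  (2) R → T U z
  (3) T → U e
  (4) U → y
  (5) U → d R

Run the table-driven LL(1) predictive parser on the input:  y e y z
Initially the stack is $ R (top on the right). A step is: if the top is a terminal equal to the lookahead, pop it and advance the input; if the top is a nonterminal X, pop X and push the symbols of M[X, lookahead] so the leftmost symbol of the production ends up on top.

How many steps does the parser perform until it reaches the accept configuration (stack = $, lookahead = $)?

     Stack      Input      Action
  1  $ R        y e y z $  expand R → T U z
  2  $ z U T    y e y z $  expand T → U e
  3  $ z U e U  y e y z $  expand U → y
  4  $ z U e y  y e y z $  match y
  5  $ z U e    e y z $    match e
  6  $ z U      y z $      expand U → y
  7  $ z y      y z $      match y
  8  $ z        z $        match z
Accept reached after 8 steps.

8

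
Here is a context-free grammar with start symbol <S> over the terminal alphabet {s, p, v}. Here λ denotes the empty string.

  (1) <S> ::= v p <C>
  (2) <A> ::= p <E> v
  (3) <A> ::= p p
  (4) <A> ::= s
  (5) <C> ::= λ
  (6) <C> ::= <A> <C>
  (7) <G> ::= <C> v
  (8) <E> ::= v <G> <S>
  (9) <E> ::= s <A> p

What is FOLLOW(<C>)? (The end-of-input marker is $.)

{$, v}

FIRST(<S>): from <S>::=v p <C> we get {v}. So FIRST(<S>) = {v}.
FIRST(<A>): from <A>::=p <E> v we get {p}; from <A>::=p p we get {p}; from <A>::=s we get {s}. So FIRST(<A>) = {p, s}.
FIRST(<E>): from <E>::=v <G> <S> we get {v}; from <E>::=s <A> p we get {s}. So FIRST(<E>) = {s, v}.
FIRST(<C>): from <C>::=λ we get {λ}; from <C>::=<A> <C> we get {p, s}. So FIRST(<C>) = {λ, p, s}.
FIRST(<G>): from <G>::=<C> v we get {p, s, v}. So FIRST(<G>) = {p, s, v}.
FOLLOW(<S>) includes $ since <S> is the start symbol.
FOLLOW(<G>): in <E>::=v <G> <S>, <G> is followed by <S> with FIRST {v}. Thus FOLLOW(<G>) = {v}.
FOLLOW(<E>): in <A>::=p <E> v, <E> is followed by v with FIRST {v}. Thus FOLLOW(<E>) = {v}.
FOLLOW(<S>): in <E>::=v <G> <S>, the suffix after <S> is empty, so FOLLOW(<S>) ⊇ FOLLOW(<E>) = {v}. Thus FOLLOW(<S>) = {$, v}.
FOLLOW(<C>): in <S>::=v p <C>, the suffix after <C> is empty, so FOLLOW(<C>) ⊇ FOLLOW(<S>) = {$, v}; in <C>::=<A> <C>, the suffix after <C> is empty (adds nothing new); in <G>::=<C> v, <C> is followed by v with FIRST {v}. Thus FOLLOW(<C>) = {$, v}.
FOLLOW(<A>): in <C>::=<A> <C>, <A> is followed by <C> with FIRST {λ, p, s}; in <C>::=<A> <C>, the suffix after <A> is nullable, so FOLLOW(<A>) ⊇ FOLLOW(<C>) = {$, v}; in <E>::=s <A> p, <A> is followed by p with FIRST {p}. Thus FOLLOW(<A>) = {$, p, s, v}.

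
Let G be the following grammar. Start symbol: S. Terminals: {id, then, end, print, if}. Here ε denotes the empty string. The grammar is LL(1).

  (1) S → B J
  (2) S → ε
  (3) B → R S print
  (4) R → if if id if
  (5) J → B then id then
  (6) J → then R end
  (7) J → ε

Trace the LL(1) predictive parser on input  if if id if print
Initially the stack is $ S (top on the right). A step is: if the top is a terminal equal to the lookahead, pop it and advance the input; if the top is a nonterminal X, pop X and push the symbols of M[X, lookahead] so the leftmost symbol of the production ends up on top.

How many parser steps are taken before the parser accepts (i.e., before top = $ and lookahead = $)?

10

step 1: stack=$ S  input=if if id if print $  — expand S → B J
step 2: stack=$ J B  input=if if id if print $  — expand B → R S print
step 3: stack=$ J print S R  input=if if id if print $  — expand R → if if id if
step 4: stack=$ J print S if id if if  input=if if id if print $  — match if
step 5: stack=$ J print S if id if  input=if id if print $  — match if
step 6: stack=$ J print S if id  input=id if print $  — match id
step 7: stack=$ J print S if  input=if print $  — match if
step 8: stack=$ J print S  input=print $  — expand S → ε
step 9: stack=$ J print  input=print $  — match print
step 10: stack=$ J  input=$  — expand J → ε
Accept reached after 10 steps.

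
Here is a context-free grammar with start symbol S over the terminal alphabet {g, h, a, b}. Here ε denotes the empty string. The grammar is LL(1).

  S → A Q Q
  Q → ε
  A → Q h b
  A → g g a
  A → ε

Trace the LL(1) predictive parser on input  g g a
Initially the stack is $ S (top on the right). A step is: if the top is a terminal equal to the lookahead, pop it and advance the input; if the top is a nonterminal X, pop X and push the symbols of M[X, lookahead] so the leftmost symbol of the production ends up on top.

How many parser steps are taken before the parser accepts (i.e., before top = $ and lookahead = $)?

7

     Stack        Input    Action
  1  $ S          g g a $  expand S → A Q Q
  2  $ Q Q A      g g a $  expand A → g g a
  3  $ Q Q a g g  g g a $  match g
  4  $ Q Q a g    g a $    match g
  5  $ Q Q a      a $      match a
  6  $ Q Q        $        expand Q → ε
  7  $ Q          $        expand Q → ε
Accept reached after 7 steps.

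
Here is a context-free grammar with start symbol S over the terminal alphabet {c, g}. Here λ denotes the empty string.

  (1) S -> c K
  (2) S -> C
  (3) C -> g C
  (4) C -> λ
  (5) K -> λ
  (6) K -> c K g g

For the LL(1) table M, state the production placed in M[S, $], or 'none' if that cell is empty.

S -> C

FIRST(C): from C->g C we get {g}; from C->λ we get {λ}. So FIRST(C) = {λ, g}.
FIRST(K): from K->λ we get {λ}; from K->c K g g we get {c}. So FIRST(K) = {λ, c}.
FIRST(S): from S->c K we get {c}; from S->C we get {λ, g}. So FIRST(S) = {λ, c, g}.
FOLLOW(S) includes $ since S is the start symbol.
FOLLOW(S): S appears on no right-hand side. Thus FOLLOW(S) = {$}.
For S -> c K: FIRST(c K) = {c}, so it goes in M[S, t] for t ∈ {c}.
For S -> C: FIRST(C) = {λ, g}, so it goes in M[S, t] for t ∈ {g}; since λ ∈ FIRST, also for every t ∈ FOLLOW(S) = {$}.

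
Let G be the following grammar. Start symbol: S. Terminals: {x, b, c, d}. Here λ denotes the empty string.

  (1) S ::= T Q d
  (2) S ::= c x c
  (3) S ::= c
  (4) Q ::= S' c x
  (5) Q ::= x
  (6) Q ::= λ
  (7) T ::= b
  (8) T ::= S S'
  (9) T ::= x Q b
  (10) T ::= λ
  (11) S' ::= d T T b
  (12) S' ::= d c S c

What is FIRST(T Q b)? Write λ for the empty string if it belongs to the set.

{b, c, d, x}

FIRST(S') = {d}
FIRST(Q) = {λ, d, x}  (via S' c x)
FIRST(S) = {b, c, d, x}  (via T Q d)
FIRST(T) = {λ, b, c, d, x}  (via S S')
FIRST(T Q b): take FIRST of each symbol in turn, carrying on past any symbol whose FIRST contains λ; result {b, c, d, x}.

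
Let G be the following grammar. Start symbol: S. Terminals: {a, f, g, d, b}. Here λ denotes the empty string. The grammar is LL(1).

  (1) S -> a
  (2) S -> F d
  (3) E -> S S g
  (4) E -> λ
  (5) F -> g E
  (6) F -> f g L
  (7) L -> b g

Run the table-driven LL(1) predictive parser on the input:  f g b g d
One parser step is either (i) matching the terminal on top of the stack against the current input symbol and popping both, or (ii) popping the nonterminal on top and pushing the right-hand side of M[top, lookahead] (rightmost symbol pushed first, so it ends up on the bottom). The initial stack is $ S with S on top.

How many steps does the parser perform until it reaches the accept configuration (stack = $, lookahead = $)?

8

     Stack      Input        Action
  1  $ S        f g b g d $  expand S -> F d
  2  $ d F      f g b g d $  expand F -> f g L
  3  $ d L g f  f g b g d $  match f
  4  $ d L g    g b g d $    match g
  5  $ d L      b g d $      expand L -> b g
  6  $ d g b    b g d $      match b
  7  $ d g      g d $        match g
  8  $ d        d $          match d
Accept reached after 8 steps.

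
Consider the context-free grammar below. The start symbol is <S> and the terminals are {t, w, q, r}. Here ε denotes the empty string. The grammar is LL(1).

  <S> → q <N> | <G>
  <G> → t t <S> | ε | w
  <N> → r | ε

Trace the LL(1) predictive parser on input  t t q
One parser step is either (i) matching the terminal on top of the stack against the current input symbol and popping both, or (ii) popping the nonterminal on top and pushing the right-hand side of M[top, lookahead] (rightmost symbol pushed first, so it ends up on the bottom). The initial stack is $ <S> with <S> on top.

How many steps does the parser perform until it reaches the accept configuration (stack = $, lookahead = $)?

7

     Stack      Input    Action
  1  $ <S>      t t q $  expand <S> → <G>
  2  $ <G>      t t q $  expand <G> → t t <S>
  3  $ <S> t t  t t q $  match t
  4  $ <S> t    t q $    match t
  5  $ <S>      q $      expand <S> → q <N>
  6  $ <N> q    q $      match q
  7  $ <N>      $        expand <N> → ε
Accept reached after 7 steps.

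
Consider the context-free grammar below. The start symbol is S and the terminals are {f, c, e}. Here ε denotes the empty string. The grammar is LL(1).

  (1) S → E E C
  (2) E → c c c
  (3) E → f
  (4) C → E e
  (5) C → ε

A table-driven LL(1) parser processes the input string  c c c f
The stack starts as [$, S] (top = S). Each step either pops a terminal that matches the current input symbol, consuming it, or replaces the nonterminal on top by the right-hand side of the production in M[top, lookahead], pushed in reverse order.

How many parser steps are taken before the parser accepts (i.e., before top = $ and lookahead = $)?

     Stack        Input      Action
  1  $ S          c c c f $  expand S → E E C
  2  $ C E E      c c c f $  expand E → c c c
  3  $ C E c c c  c c c f $  match c
  4  $ C E c c    c c f $    match c
  5  $ C E c      c f $      match c
  6  $ C E        f $        expand E → f
  7  $ C f        f $        match f
  8  $ C          $          expand C → ε
Accept reached after 8 steps.

8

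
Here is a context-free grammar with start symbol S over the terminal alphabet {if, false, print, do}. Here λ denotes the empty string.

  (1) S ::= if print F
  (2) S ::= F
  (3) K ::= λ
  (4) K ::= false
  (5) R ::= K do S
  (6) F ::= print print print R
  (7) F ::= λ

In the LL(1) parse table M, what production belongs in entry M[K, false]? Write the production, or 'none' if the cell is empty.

FIRST(K): from K::=λ we get {λ}; from K::=false we get {false}. So FIRST(K) = {λ, false}.
FIRST(F): from F::=print print print R we get {print}; from F::=λ we get {λ}. So FIRST(F) = {λ, print}.
FIRST(S): from S::=if print F we get {if}; from S::=F we get {λ, print}. So FIRST(S) = {λ, if, print}.
FIRST(R): from R::=K do S we get {do, false}. So FIRST(R) = {do, false}.
FOLLOW(S) includes $ since S is the start symbol.
FOLLOW(K): in R::=K do S, K is followed by do S with FIRST {do}. Thus FOLLOW(K) = {do}.
For K ::= λ: FIRST(λ) = {λ}, so it goes in M[K, t] for t ∈ {}; since λ ∈ FIRST, also for every t ∈ FOLLOW(K) = {do}.
For K ::= false: FIRST(false) = {false}, so it goes in M[K, t] for t ∈ {false}.

K ::= false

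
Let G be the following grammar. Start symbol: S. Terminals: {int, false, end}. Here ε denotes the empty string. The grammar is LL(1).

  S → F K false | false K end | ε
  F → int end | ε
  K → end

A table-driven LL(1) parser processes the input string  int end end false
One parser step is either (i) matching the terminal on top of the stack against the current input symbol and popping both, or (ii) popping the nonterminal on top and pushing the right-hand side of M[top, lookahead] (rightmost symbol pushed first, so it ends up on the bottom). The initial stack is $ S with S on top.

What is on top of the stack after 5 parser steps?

     Stack              Input                Action
  1  $ S                int end end false $  expand S → F K false
  2  $ false K F        int end end false $  expand F → int end
  3  $ false K end int  int end end false $  match int
  4  $ false K end      end end false $      match end
  5  $ false K          end false $          expand K → end
Stack after step 5: $ false end (top = end).

end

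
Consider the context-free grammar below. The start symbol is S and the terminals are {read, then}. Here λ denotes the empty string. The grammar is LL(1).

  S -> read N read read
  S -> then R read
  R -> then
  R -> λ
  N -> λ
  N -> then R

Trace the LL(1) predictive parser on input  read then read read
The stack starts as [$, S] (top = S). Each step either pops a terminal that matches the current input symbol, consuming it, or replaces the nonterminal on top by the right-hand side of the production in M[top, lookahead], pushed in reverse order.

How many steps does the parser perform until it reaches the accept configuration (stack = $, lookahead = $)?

7

     Stack               Input                  Action
  1  $ S                 read then read read $  expand S -> read N read read
  2  $ read read N read  read then read read $  match read
  3  $ read read N       then read read $       expand N -> then R
  4  $ read read R then  then read read $       match then
  5  $ read read R       read read $            expand R -> λ
  6  $ read read         read read $            match read
  7  $ read              read $                 match read
Accept reached after 7 steps.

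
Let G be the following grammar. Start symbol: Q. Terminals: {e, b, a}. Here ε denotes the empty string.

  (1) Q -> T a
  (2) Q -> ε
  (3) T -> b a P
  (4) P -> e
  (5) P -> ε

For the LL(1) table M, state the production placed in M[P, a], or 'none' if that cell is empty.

FIRST(T) = {b}
FIRST(P) = {ε, e}
FIRST(Q) = {ε, b}  (via T a)
FOLLOW(Q) includes $ since Q is the start symbol.
FOLLOW(T): in Q->T a, T is followed by a with FIRST {a}. Thus FOLLOW(T) = {a}.
FOLLOW(P): in T->b a P, the suffix after P is empty, so FOLLOW(P) ⊇ FOLLOW(T) = {a}. Thus FOLLOW(P) = {a}.
For P -> e: FIRST(e) = {e}, so it goes in M[P, t] for t ∈ {e}.
For P -> ε: FIRST(ε) = {ε}, so it goes in M[P, t] for t ∈ {}; since ε ∈ FIRST, also for every t ∈ FOLLOW(P) = {a}.

P -> ε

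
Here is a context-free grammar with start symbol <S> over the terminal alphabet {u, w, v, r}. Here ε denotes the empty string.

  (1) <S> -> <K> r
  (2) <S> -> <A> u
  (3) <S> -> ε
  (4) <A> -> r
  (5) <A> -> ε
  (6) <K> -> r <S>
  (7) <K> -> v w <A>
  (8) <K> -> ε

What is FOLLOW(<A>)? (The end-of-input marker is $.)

FIRST(<A>): from <A>->r we get {r}; from <A>->ε we get {ε}. So FIRST(<A>) = {ε, r}.
FIRST(<K>): from <K>->r <S> we get {r}; from <K>->v w <A> we get {v}; from <K>->ε we get {ε}. So FIRST(<K>) = {ε, r, v}.
FIRST(<S>): from <S>-><K> r we get {r, v}; from <S>-><A> u we get {r, u}; from <S>->ε we get {ε}. So FIRST(<S>) = {ε, r, u, v}.
FOLLOW(<S>) includes $ since <S> is the start symbol.
FOLLOW(<K>): in <S>-><K> r, <K> is followed by r with FIRST {r}. Thus FOLLOW(<K>) = {r}.
FOLLOW(<S>): in <K>->r <S>, the suffix after <S> is empty, so FOLLOW(<S>) ⊇ FOLLOW(<K>) = {r}. Thus FOLLOW(<S>) = {$, r}.
FOLLOW(<A>): in <S>-><A> u, <A> is followed by u with FIRST {u}; in <K>->v w <A>, the suffix after <A> is empty, so FOLLOW(<A>) ⊇ FOLLOW(<K>) = {r}. Thus FOLLOW(<A>) = {r, u}.

{r, u}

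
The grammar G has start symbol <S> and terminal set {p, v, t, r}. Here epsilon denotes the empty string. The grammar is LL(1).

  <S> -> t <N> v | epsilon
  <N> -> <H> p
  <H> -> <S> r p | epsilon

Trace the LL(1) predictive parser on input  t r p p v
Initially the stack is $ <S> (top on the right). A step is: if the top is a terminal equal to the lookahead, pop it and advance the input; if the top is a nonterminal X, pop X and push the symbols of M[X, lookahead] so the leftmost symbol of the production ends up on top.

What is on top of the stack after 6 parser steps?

step 1: stack=$ <S>  input=t r p p v $  — expand <S> -> t <N> v
step 2: stack=$ v <N> t  input=t r p p v $  — match t
step 3: stack=$ v <N>  input=r p p v $  — expand <N> -> <H> p
step 4: stack=$ v p <H>  input=r p p v $  — expand <H> -> <S> r p
step 5: stack=$ v p p r <S>  input=r p p v $  — expand <S> -> epsilon
step 6: stack=$ v p p r  input=r p p v $  — match r
Stack after step 6: $ v p p (top = p).

p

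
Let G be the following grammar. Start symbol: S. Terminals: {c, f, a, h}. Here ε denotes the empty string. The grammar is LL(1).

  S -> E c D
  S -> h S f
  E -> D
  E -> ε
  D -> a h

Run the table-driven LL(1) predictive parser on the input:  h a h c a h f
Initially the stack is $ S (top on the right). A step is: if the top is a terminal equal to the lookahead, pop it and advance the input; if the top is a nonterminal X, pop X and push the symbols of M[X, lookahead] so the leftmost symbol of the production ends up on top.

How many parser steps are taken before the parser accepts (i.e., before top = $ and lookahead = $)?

12

      Stack        Input            Action
   1  $ S          h a h c a h f $  expand S -> h S f
   2  $ f S h      h a h c a h f $  match h
   3  $ f S        a h c a h f $    expand S -> E c D
   4  $ f D c E    a h c a h f $    expand E -> D
   5  $ f D c D    a h c a h f $    expand D -> a h
   6  $ f D c h a  a h c a h f $    match a
   7  $ f D c h    h c a h f $      match h
   8  $ f D c      c a h f $        match c
   9  $ f D        a h f $          expand D -> a h
  10  $ f h a      a h f $          match a
  11  $ f h        h f $            match h
  12  $ f          f $              match f
Accept reached after 12 steps.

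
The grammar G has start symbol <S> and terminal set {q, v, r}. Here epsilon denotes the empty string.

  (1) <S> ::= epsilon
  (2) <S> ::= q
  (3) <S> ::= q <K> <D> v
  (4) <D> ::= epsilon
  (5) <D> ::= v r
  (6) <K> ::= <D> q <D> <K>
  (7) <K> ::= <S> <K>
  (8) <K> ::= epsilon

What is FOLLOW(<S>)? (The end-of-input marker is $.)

FIRST(<S>) = {epsilon, q}
FIRST(<D>) = {epsilon, v}
FIRST(<K>) = {epsilon, q, v}  (via <D> q <D> <K>, <S> <K>)
FOLLOW(<S>) includes $ since <S> is the start symbol.
FOLLOW(<K>): in <S>::=q <K> <D> v, <K> is followed by <D> v with FIRST {v}; in <K>::=<D> q <D> <K>, the suffix after <K> is empty (adds nothing new); in <K>::=<S> <K>, the suffix after <K> is empty (adds nothing new). Thus FOLLOW(<K>) = {v}.
FOLLOW(<S>): in <K>::=<S> <K>, <S> is followed by <K> with FIRST {epsilon, q, v}; in <K>::=<S> <K>, the suffix after <S> is nullable, so FOLLOW(<S>) ⊇ FOLLOW(<K>) = {v}. Thus FOLLOW(<S>) = {$, q, v}.
FOLLOW(<D>): in <S>::=q <K> <D> v, <D> is followed by v with FIRST {v}; in <K>::=<D> q <D> <K> (occurrence 1), <D> is followed by q <D> <K> with FIRST {q}; in <K>::=<D> q <D> <K> (occurrence 2), <D> is followed by <K> with FIRST {epsilon, q, v}; in <K>::=<D> q <D> <K> (occurrence 2), the suffix after <D> is nullable, so FOLLOW(<D>) ⊇ FOLLOW(<K>) = {v}. Thus FOLLOW(<D>) = {q, v}.

{$, q, v}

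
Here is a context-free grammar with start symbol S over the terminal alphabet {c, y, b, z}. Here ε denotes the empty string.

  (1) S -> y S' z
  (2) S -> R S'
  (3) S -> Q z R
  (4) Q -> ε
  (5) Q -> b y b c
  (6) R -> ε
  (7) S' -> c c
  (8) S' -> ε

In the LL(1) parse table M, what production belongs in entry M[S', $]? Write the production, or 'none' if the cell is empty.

S' -> ε

FIRST(Q): from Q->ε we get {ε}; from Q->b y b c we get {b}. So FIRST(Q) = {ε, b}.
FIRST(R): from R->ε we get {ε}. So FIRST(R) = {ε}.
FIRST(S'): from S'->c c we get {c}; from S'->ε we get {ε}. So FIRST(S') = {ε, c}.
FIRST(S): from S->y S' z we get {y}; from S->R S' we get {ε, c}; from S->Q z R we get {b, z}. So FIRST(S) = {ε, b, c, y, z}.
FOLLOW(S) includes $ since S is the start symbol.
FOLLOW(S): S appears on no right-hand side. Thus FOLLOW(S) = {$}.
FOLLOW(S'): in S->y S' z, S' is followed by z with FIRST {z}; in S->R S', the suffix after S' is empty, so FOLLOW(S') ⊇ FOLLOW(S) = {$}. Thus FOLLOW(S') = {$, z}.
For S' -> c c: FIRST(c c) = {c}, so it goes in M[S', t] for t ∈ {c}.
For S' -> ε: FIRST(ε) = {ε}, so it goes in M[S', t] for t ∈ {}; since ε ∈ FIRST, also for every t ∈ FOLLOW(S') = {$, z}.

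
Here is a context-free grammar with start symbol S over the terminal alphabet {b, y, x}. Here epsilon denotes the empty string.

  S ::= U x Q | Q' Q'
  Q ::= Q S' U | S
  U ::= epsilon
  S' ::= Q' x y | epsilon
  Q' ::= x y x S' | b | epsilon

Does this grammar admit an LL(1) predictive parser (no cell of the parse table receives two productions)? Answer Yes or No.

FIRST(S) = {epsilon, b, x}
FIRST(Q) = {epsilon, b, x}
FIRST(U) = {epsilon}
FIRST(S') = {epsilon, b, x}
FIRST(Q') = {epsilon, b, x}
FOLLOW(S) = {$, b, x}
FOLLOW(Q) = {$, b, x}
FOLLOW(U) = {$, b, x}
FOLLOW(S') = {$, b, x}
FOLLOW(Q') = {$, b, x}
Cell M[Q, $] receives both Q ::= Q S' U and Q ::= S — the grammar is not LL(1).

No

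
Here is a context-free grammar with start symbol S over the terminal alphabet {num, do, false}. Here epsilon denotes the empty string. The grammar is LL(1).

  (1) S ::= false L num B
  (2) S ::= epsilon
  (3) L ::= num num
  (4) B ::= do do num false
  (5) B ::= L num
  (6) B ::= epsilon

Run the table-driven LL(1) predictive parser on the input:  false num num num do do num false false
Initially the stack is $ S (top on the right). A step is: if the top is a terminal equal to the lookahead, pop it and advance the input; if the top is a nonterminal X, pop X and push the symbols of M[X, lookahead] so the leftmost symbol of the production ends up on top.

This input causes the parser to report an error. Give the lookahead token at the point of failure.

false

step 1: stack=$ S  input=false num num num do do num false false $  — expand S ::= false L num B
step 2: stack=$ B num L false  input=false num num num do do num false false $  — match false
step 3: stack=$ B num L  input=num num num do do num false false $  — expand L ::= num num
step 4: stack=$ B num num num  input=num num num do do num false false $  — match num
step 5: stack=$ B num num  input=num num do do num false false $  — match num
step 6: stack=$ B num  input=num do do num false false $  — match num
step 7: stack=$ B  input=do do num false false $  — expand B ::= do do num false
step 8: stack=$ false num do do  input=do do num false false $  — match do
step 9: stack=$ false num do  input=do num false false $  — match do
step 10: stack=$ false num  input=num false false $  — match num
step 11: stack=$ false  input=false false $  — match false
step 12: stack=$  input=false $  — error: stack empty but input remains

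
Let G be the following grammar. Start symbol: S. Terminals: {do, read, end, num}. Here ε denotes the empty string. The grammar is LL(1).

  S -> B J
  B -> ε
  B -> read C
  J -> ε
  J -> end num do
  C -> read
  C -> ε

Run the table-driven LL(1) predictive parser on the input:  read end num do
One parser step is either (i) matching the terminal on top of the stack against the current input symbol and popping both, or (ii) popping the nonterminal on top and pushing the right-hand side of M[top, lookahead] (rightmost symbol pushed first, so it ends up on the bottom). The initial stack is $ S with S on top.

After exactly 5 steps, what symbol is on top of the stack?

end

step 1: stack=$ S  input=read end num do $  — expand S -> B J
step 2: stack=$ J B  input=read end num do $  — expand B -> read C
step 3: stack=$ J C read  input=read end num do $  — match read
step 4: stack=$ J C  input=end num do $  — expand C -> ε
step 5: stack=$ J  input=end num do $  — expand J -> end num do
Stack after step 5: $ do num end (top = end).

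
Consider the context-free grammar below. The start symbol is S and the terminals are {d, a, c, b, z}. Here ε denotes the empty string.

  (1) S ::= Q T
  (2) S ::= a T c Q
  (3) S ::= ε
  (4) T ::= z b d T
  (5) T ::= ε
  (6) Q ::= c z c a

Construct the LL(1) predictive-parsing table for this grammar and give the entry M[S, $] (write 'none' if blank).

S ::= ε

FIRST(T) = {ε, z}
FIRST(Q) = {c}
FIRST(S) = {ε, a, c}  (via Q T)
FOLLOW(S) includes $ since S is the start symbol.
FOLLOW(S): S appears on no right-hand side. Thus FOLLOW(S) = {$}.
For S ::= Q T: FIRST(Q T) = {c}, so it goes in M[S, t] for t ∈ {c}.
For S ::= a T c Q: FIRST(a T c Q) = {a}, so it goes in M[S, t] for t ∈ {a}.
For S ::= ε: FIRST(ε) = {ε}, so it goes in M[S, t] for t ∈ {}; since ε ∈ FIRST, also for every t ∈ FOLLOW(S) = {$}.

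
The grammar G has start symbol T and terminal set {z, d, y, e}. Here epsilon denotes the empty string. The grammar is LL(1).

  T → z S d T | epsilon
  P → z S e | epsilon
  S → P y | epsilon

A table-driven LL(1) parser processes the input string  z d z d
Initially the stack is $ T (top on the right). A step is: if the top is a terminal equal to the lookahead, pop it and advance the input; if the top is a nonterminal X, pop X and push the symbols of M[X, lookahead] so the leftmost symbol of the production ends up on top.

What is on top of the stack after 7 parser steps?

step 1: stack=$ T  input=z d z d $  — expand T → z S d T
step 2: stack=$ T d S z  input=z d z d $  — match z
step 3: stack=$ T d S  input=d z d $  — expand S → epsilon
step 4: stack=$ T d  input=d z d $  — match d
step 5: stack=$ T  input=z d $  — expand T → z S d T
step 6: stack=$ T d S z  input=z d $  — match z
step 7: stack=$ T d S  input=d $  — expand S → epsilon
Stack after step 7: $ T d (top = d).

d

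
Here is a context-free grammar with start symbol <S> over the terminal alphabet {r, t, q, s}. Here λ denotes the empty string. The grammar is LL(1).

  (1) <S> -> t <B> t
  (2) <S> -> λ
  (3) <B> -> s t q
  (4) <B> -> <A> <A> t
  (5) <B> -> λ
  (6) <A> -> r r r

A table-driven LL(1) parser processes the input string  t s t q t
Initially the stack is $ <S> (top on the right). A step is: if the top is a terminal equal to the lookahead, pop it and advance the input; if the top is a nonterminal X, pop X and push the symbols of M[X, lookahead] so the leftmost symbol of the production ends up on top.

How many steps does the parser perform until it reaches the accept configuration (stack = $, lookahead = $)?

     Stack      Input        Action
  1  $ <S>      t s t q t $  expand <S> -> t <B> t
  2  $ t <B> t  t s t q t $  match t
  3  $ t <B>    s t q t $    expand <B> -> s t q
  4  $ t q t s  s t q t $    match s
  5  $ t q t    t q t $      match t
  6  $ t q      q t $        match q
  7  $ t        t $          match t
Accept reached after 7 steps.

7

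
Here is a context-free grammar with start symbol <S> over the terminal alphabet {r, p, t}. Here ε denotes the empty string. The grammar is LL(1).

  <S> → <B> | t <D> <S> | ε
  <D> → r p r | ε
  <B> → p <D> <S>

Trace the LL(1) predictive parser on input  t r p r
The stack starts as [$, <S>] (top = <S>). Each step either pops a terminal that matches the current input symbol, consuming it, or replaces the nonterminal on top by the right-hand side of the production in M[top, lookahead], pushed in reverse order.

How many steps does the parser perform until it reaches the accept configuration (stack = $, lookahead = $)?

     Stack        Input      Action
  1  $ <S>        t r p r $  expand <S> → t <D> <S>
  2  $ <S> <D> t  t r p r $  match t
  3  $ <S> <D>    r p r $    expand <D> → r p r
  4  $ <S> r p r  r p r $    match r
  5  $ <S> r p    p r $      match p
  6  $ <S> r      r $        match r
  7  $ <S>        $          expand <S> → ε
Accept reached after 7 steps.

7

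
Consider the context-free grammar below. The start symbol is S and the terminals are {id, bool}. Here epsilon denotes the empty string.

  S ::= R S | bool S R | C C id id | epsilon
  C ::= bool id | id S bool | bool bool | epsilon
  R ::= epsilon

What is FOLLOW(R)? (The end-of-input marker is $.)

{$, bool, id}

FIRST(C): from C::=bool id we get {bool}; from C::=id S bool we get {id}; from C::=bool bool we get {bool}; from C::=epsilon we get {epsilon}. So FIRST(C) = {epsilon, bool, id}.
FIRST(R): from R::=epsilon we get {epsilon}. So FIRST(R) = {epsilon}.
FIRST(S): from S::=R S we get {epsilon, bool, id}; from S::=bool S R we get {bool}; from S::=C C id id we get {bool, id}; from S::=epsilon we get {epsilon}. So FIRST(S) = {epsilon, bool, id}.
FOLLOW(S) includes $ since S is the start symbol.
FOLLOW(S): in S::=R S, the suffix after S is empty (adds nothing new); in S::=bool S R, S is followed by R with FIRST {epsilon}; in S::=bool S R, the suffix after S is nullable (adds nothing new); in C::=id S bool, S is followed by bool with FIRST {bool}. Thus FOLLOW(S) = {$, bool}.
FOLLOW(C): in S::=C C id id (occurrence 1), C is followed by C id id with FIRST {bool, id}; in S::=C C id id (occurrence 2), C is followed by id id with FIRST {id}. Thus FOLLOW(C) = {bool, id}.
FOLLOW(R): in S::=R S, R is followed by S with FIRST {epsilon, bool, id}; in S::=R S, the suffix after R is nullable, so FOLLOW(R) ⊇ FOLLOW(S) = {$, bool}; in S::=bool S R, the suffix after R is empty, so FOLLOW(R) ⊇ FOLLOW(S) = {$, bool}. Thus FOLLOW(R) = {$, bool, id}.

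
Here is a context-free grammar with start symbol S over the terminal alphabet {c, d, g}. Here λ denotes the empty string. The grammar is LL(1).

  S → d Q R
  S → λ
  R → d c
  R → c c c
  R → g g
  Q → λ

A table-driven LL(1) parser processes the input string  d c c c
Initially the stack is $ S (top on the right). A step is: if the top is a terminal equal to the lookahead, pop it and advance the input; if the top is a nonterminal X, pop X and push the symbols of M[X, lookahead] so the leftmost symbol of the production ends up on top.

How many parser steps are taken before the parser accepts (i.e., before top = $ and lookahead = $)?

     Stack    Input      Action
  1  $ S      d c c c $  expand S → d Q R
  2  $ R Q d  d c c c $  match d
  3  $ R Q    c c c $    expand Q → λ
  4  $ R      c c c $    expand R → c c c
  5  $ c c c  c c c $    match c
  6  $ c c    c c $      match c
  7  $ c      c $        match c
Accept reached after 7 steps.

7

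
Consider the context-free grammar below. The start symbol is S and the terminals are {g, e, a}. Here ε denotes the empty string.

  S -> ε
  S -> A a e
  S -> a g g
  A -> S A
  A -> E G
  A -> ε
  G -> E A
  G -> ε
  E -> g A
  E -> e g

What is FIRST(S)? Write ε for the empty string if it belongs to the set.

{ε, a, e, g}

FIRST(E): from E->g A we get {g}; from E->e g we get {e}. So FIRST(E) = {e, g}.
FIRST(G): from G->E A we get {e, g}; from G->ε we get {ε}. So FIRST(G) = {ε, e, g}.
FIRST(S): from S->ε we get {ε}; from S->A a e we get {a, e, g}; from S->a g g we get {a}. So FIRST(S) = {ε, a, e, g}.
FIRST(A): from A->S A we get {ε, a, e, g}; from A->E G we get {e, g}; from A->ε we get {ε}. So FIRST(A) = {ε, a, e, g}.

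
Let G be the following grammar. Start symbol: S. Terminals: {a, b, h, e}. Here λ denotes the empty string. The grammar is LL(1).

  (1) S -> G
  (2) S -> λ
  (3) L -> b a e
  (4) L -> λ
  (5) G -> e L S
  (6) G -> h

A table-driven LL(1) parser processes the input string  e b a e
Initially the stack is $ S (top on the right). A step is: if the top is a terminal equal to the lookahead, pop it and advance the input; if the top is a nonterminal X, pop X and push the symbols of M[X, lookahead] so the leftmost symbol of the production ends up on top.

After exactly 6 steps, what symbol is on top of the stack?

step 1: stack=$ S  input=e b a e $  — expand S -> G
step 2: stack=$ G  input=e b a e $  — expand G -> e L S
step 3: stack=$ S L e  input=e b a e $  — match e
step 4: stack=$ S L  input=b a e $  — expand L -> b a e
step 5: stack=$ S e a b  input=b a e $  — match b
step 6: stack=$ S e a  input=a e $  — match a
Stack after step 6: $ S e (top = e).

e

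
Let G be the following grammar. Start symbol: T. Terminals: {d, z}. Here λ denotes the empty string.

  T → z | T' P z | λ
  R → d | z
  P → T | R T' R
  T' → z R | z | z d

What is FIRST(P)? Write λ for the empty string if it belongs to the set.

FIRST(R): from R→d we get {d}; from R→z we get {z}. So FIRST(R) = {d, z}.
FIRST(T'): from T'→z R we get {z}; from T'→z we get {z}; from T'→z d we get {z}. So FIRST(T') = {z}.
FIRST(T): from T→z we get {z}; from T→T' P z we get {z}; from T→λ we get {λ}. So FIRST(T) = {λ, z}.
FIRST(P): from P→T we get {λ, z}; from P→R T' R we get {d, z}. So FIRST(P) = {λ, d, z}.

{λ, d, z}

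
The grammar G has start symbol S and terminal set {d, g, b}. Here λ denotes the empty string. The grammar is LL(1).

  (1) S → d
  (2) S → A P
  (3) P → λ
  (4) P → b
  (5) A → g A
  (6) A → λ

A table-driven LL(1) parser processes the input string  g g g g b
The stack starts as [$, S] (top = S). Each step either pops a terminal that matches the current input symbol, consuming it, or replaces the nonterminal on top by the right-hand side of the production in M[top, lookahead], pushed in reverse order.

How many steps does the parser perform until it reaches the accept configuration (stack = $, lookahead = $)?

step 1: stack=$ S  input=g g g g b $  — expand S → A P
step 2: stack=$ P A  input=g g g g b $  — expand A → g A
step 3: stack=$ P A g  input=g g g g b $  — match g
step 4: stack=$ P A  input=g g g b $  — expand A → g A
step 5: stack=$ P A g  input=g g g b $  — match g
step 6: stack=$ P A  input=g g b $  — expand A → g A
step 7: stack=$ P A g  input=g g b $  — match g
step 8: stack=$ P A  input=g b $  — expand A → g A
step 9: stack=$ P A g  input=g b $  — match g
step 10: stack=$ P A  input=b $  — expand A → λ
step 11: stack=$ P  input=b $  — expand P → b
step 12: stack=$ b  input=b $  — match b
Accept reached after 12 steps.

12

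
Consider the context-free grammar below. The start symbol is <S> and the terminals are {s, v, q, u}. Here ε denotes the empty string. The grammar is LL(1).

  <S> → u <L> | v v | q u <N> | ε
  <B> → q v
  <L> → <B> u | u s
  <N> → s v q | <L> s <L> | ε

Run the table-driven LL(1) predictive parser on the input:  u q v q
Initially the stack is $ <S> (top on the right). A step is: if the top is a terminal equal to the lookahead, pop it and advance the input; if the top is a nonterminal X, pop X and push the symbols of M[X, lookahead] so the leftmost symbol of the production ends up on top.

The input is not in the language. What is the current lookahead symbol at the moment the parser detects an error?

q

step 1: stack=$ <S>  input=u q v q $  — expand <S> → u <L>
step 2: stack=$ <L> u  input=u q v q $  — match u
step 3: stack=$ <L>  input=q v q $  — expand <L> → <B> u
step 4: stack=$ u <B>  input=q v q $  — expand <B> → q v
step 5: stack=$ u v q  input=q v q $  — match q
step 6: stack=$ u v  input=v q $  — match v
step 7: stack=$ u  input=q $  — error: top is terminal u but lookahead is q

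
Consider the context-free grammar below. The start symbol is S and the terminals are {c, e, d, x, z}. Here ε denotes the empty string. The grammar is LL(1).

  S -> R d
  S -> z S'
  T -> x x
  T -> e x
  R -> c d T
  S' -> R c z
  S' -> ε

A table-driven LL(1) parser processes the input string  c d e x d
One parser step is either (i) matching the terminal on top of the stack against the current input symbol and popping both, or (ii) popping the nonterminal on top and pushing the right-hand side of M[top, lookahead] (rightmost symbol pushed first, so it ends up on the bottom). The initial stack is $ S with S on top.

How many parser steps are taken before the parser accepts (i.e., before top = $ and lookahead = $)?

8

     Stack      Input        Action
  1  $ S        c d e x d $  expand S -> R d
  2  $ d R      c d e x d $  expand R -> c d T
  3  $ d T d c  c d e x d $  match c
  4  $ d T d    d e x d $    match d
  5  $ d T      e x d $      expand T -> e x
  6  $ d x e    e x d $      match e
  7  $ d x      x d $        match x
  8  $ d        d $          match d
Accept reached after 8 steps.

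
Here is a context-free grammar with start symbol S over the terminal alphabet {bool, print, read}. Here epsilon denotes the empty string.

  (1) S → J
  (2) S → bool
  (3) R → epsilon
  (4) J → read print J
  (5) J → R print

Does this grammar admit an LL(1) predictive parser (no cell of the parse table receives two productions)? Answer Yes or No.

FIRST(S) = {bool, print, read}
FIRST(R) = {epsilon}
FIRST(J) = {print, read}
FOLLOW(S) = {$}
FOLLOW(R) = {print}
FOLLOW(J) = {$}
Each cell of M receives at most one production.

Yes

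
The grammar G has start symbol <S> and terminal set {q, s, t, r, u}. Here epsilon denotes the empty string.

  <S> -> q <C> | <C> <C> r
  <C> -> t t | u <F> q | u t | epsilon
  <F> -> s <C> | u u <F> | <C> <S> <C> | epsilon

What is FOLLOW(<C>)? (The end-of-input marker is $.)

FIRST(<C>) = {epsilon, t, u}
FIRST(<S>) = {q, r, t, u}  (via <C> <C> r)
FIRST(<F>) = {epsilon, q, r, s, t, u}  (via <C> <S> <C>)
FOLLOW(<S>) includes $ since <S> is the start symbol.
FOLLOW(<F>): in <C>->u <F> q, <F> is followed by q with FIRST {q}; in <F>->u u <F>, the suffix after <F> is empty (adds nothing new). Thus FOLLOW(<F>) = {q}.
FOLLOW(<S>): in <F>-><C> <S> <C>, <S> is followed by <C> with FIRST {epsilon, t, u}; in <F>-><C> <S> <C>, the suffix after <S> is nullable, so FOLLOW(<S>) ⊇ FOLLOW(<F>) = {q}. Thus FOLLOW(<S>) = {$, q, t, u}.
FOLLOW(<C>): in <S>->q <C>, the suffix after <C> is empty, so FOLLOW(<C>) ⊇ FOLLOW(<S>) = {$, q, t, u}; in <S>-><C> <C> r (occurrence 1), <C> is followed by <C> r with FIRST {r, t, u}; in <S>-><C> <C> r (occurrence 2), <C> is followed by r with FIRST {r}; in <F>->s <C>, the suffix after <C> is empty, so FOLLOW(<C>) ⊇ FOLLOW(<F>) = {q}; in <F>-><C> <S> <C> (occurrence 1), <C> is followed by <S> <C> with FIRST {q, r, t, u}; in <F>-><C> <S> <C> (occurrence 2), the suffix after <C> is empty, so FOLLOW(<C>) ⊇ FOLLOW(<F>) = {q}. Thus FOLLOW(<C>) = {$, q, r, t, u}.

{$, q, r, t, u}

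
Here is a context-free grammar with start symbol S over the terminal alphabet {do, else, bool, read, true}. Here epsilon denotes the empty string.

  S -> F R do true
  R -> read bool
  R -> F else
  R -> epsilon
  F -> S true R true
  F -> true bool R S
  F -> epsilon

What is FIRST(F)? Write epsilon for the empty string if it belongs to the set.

{epsilon, do, else, read, true}

FIRST(S): from S->F R do true we get {do, else, read, true}. So FIRST(S) = {do, else, read, true}.
FIRST(F): from F->S true R true we get {do, else, read, true}; from F->true bool R S we get {true}; from F->epsilon we get {epsilon}. So FIRST(F) = {epsilon, do, else, read, true}.
FIRST(R): from R->read bool we get {read}; from R->F else we get {do, else, read, true}; from R->epsilon we get {epsilon}. So FIRST(R) = {epsilon, do, else, read, true}.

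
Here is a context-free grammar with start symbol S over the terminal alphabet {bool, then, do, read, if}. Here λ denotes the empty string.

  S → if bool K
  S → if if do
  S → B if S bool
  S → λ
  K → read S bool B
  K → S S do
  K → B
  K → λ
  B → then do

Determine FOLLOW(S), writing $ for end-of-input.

{$, bool, do, if, then}

FIRST(B): from B→then do we get {then}. So FIRST(B) = {then}.
FIRST(S): from S→if bool K we get {if}; from S→if if do we get {if}; from S→B if S bool we get {then}; from S→λ we get {λ}. So FIRST(S) = {λ, if, then}.
FIRST(K): from K→read S bool B we get {read}; from K→S S do we get {do, if, then}; from K→B we get {then}; from K→λ we get {λ}. So FIRST(K) = {λ, do, if, read, then}.
FOLLOW(S) includes $ since S is the start symbol.
FOLLOW(S): in S→B if S bool, S is followed by bool with FIRST {bool}; in K→read S bool B, S is followed by bool B with FIRST {bool}; in K→S S do (occurrence 1), S is followed by S do with FIRST {do, if, then}; in K→S S do (occurrence 2), S is followed by do with FIRST {do}. Thus FOLLOW(S) = {$, bool, do, if, then}.
FOLLOW(K): in S→if bool K, the suffix after K is empty, so FOLLOW(K) ⊇ FOLLOW(S) = {$, bool, do, if, then}. Thus FOLLOW(K) = {$, bool, do, if, then}.
FOLLOW(B): in S→B if S bool, B is followed by if S bool with FIRST {if}; in K→read S bool B, the suffix after B is empty, so FOLLOW(B) ⊇ FOLLOW(K) = {$, bool, do, if, then}; in K→B, the suffix after B is empty, so FOLLOW(B) ⊇ FOLLOW(K) = {$, bool, do, if, then}. Thus FOLLOW(B) = {$, bool, do, if, then}.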